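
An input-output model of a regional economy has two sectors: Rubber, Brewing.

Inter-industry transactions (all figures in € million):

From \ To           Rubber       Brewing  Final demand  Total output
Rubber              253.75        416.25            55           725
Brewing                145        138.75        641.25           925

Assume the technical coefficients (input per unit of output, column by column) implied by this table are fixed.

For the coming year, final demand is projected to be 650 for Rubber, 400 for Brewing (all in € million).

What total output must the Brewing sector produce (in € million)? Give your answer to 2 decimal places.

Technical coefficients a_ij = z_ij / X_j:
  a_RR = 253.75/725 = 0.35, a_BR = 145/725 = 0.20
  a_RB = 416.25/925 = 0.45, a_BB = 138.75/925 = 0.15
I − A =
  [   0.65    -0.45]
  [  -0.20     0.85]
det(I−A) = (0.65)(0.85) − (-0.45)(-0.20) = 0.4625
adj(I−A) = [[0.85, 0.45], [0.20, 0.65]]
(I − A)⁻¹ = adj(I−A) / det(I−A) ≈
  [   1.8378     0.9730]
  [   0.4324     1.4054]
x = (I − A)⁻¹ d = adj(I−A)·d / det(I−A), with det(I−A) = 0.4625:
  x_R = (0.85·650 + 0.45·400) / 0.4625 = 732.50 / 0.4625 ≈ 1583.78
  x_B = (0.20·650 + 0.65·400) / 0.4625 = 390.00 / 0.4625 ≈ 843.24

x_B = 843.24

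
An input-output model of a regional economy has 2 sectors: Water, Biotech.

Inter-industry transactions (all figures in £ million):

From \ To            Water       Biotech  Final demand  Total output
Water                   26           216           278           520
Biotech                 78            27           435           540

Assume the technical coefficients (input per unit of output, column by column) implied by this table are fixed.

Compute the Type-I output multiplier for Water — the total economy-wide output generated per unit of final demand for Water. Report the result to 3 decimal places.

Technical coefficients a_ij = z_ij / X_j:
  a_WW = 26/520 = 0.05, a_BW = 78/520 = 0.15
  a_WB = 216/540 = 0.40, a_BB = 27/540 = 0.05
I − A =
  [   0.95    -0.40]
  [  -0.15     0.95]
det(I−A) = (0.95)(0.95) − (-0.40)(-0.15) = 0.8425
adj(I−A) = [[0.95, 0.40], [0.15, 0.95]]
(I − A)⁻¹ = adj(I−A) / det(I−A) ≈
  [   1.1276     0.4748]
  [   0.1780     1.1276]
The output multiplier for sector j is the column-j sum of the Leontief inverse (I − A)⁻¹ = adj(I−A) / det(I−A).
Column W of adj(I−A): (0.95, 0.15); det(I−A) = 0.8425.
m_W = (0.95 + 0.15) / 0.8425 = 1.10 / 0.8425 ≈ 1.306.

m_W = 1.306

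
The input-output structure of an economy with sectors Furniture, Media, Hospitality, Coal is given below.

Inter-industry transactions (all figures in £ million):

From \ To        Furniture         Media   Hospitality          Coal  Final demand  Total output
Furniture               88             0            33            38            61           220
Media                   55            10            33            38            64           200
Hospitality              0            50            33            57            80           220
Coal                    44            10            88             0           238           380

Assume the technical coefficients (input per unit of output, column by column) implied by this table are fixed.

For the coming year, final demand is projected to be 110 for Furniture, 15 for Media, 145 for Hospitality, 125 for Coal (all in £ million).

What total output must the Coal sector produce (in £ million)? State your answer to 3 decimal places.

x_4 = 303.817

Technical coefficients a_ij = z_ij / X_j:
  a_11 = 88/220 = 0.40, a_21 = 55/220 = 0.25, a_31 = 0/220 = 0.00, a_41 = 44/220 = 0.20
  a_12 = 0/200 = 0.00, a_22 = 10/200 = 0.05, a_32 = 50/200 = 0.25, a_42 = 10/200 = 0.05
  a_13 = 33/220 = 0.15, a_23 = 33/220 = 0.15, a_33 = 33/220 = 0.15, a_43 = 88/220 = 0.40
  a_14 = 38/380 = 0.10, a_24 = 38/380 = 0.10, a_34 = 57/380 = 0.15, a_44 = 0/380 = 0.00
I − A =
  [   0.60     0.00    -0.15    -0.10]
  [  -0.25     0.95    -0.15    -0.10]
  [   0.00    -0.25     0.85    -0.15]
  [  -0.20    -0.05    -0.40     1.00]
Compute the cofactors C_ij = (−1)^(i+j)·(3×3 minor ij) of I−A; the adjugate is their transpose:
adj(I−A) = Cᵀ =
  [ 0.697625   0.052875   0.180500   0.102125]
  [ 0.219000   0.452500   0.161500   0.091375]
  [ 0.097875   0.149500   0.546750   0.106750]
  [ 0.189625   0.093000   0.262875   0.452625]
det(I−A) = Σ_j (I−A)_1j·C_1j = (0.60)(0.697625) + (0.00)(0.219000) + (-0.15)(0.097875) + (-0.10)(0.189625) = 0.38493125
(I − A)⁻¹ = adj(I−A) / det(I−A) ≈
  [   1.8123     0.1374     0.4689     0.2653]
  [   0.5689     1.1755     0.4196     0.2374]
  [   0.2543     0.3884     1.4204     0.2773]
  [   0.4926     0.2416     0.6829     1.1759]
x = (I − A)⁻¹ d = adj(I−A)·d / det(I−A), with det(I−A) = 0.38493125:
  x_1 = (0.697625·110 + 0.052875·15 + 0.180500·145 + 0.102125·125) / 0.38493125 = 116.47 / 0.38493125 ≈ 302.574
  x_2 = (0.219000·110 + 0.452500·15 + 0.161500·145 + 0.091375·125) / 0.38493125 = 65.716875 / 0.38493125 ≈ 170.724
  x_3 = (0.097875·110 + 0.149500·15 + 0.546750·145 + 0.106750·125) / 0.38493125 = 105.63125 / 0.38493125 ≈ 274.416
  x_4 = (0.189625·110 + 0.093000·15 + 0.262875·145 + 0.452625·125) / 0.38493125 = 116.94875 / 0.38493125 ≈ 303.817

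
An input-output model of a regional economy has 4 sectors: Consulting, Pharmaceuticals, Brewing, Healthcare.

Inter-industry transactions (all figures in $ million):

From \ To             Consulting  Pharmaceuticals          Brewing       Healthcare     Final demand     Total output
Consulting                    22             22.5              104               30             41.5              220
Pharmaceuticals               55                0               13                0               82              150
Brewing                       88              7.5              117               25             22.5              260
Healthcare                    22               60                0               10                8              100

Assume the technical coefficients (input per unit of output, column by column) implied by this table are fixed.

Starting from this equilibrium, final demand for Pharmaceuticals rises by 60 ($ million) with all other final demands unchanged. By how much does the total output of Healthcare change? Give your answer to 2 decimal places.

Δx_H = 40.50

Technical coefficients a_ij = z_ij / X_j:
  a_CC = 22/220 = 0.10, a_PC = 55/220 = 0.25, a_BC = 88/220 = 0.40, a_HC = 22/220 = 0.10
  a_CP = 22.5/150 = 0.15, a_PP = 0/150 = 0.00, a_BP = 7.5/150 = 0.05, a_HP = 60/150 = 0.40
  a_CB = 104/260 = 0.40, a_PB = 13/260 = 0.05, a_BB = 117/260 = 0.45, a_HB = 0/260 = 0.00
  a_CH = 30/100 = 0.30, a_PH = 0/100 = 0.00, a_BH = 25/100 = 0.25, a_HH = 10/100 = 0.10
I − A =
  [   0.90    -0.15    -0.40    -0.30]
  [  -0.25     1.00    -0.05     0.00]
  [  -0.40    -0.05     0.55    -0.25]
  [  -0.10    -0.40     0.00     0.90]
Compute the cofactors C_ij = (−1)^(i+j)·(3×3 minor ij) of I−A; the adjugate is their transpose:
adj(I−A) = Cᵀ =
  [ 0.487750   0.198250   0.372750   0.266125]
  [ 0.143000   0.275000   0.129000   0.083500]
  [ 0.421250   0.234750   0.716250   0.339375]
  [ 0.117750   0.144250   0.098750   0.304125]
det(I−A) = Σ_j (I−A)_1j·C_1j = (0.90)(0.487750) + (-0.15)(0.143000) + (-0.40)(0.421250) + (-0.30)(0.117750) = 0.2137
(I − A)⁻¹ = adj(I−A) / det(I−A) ≈
  [   2.2824     0.9277     1.7443     1.2453]
  [   0.6692     1.2869     0.6036     0.3907]
  [   1.9712     1.0985     3.3517     1.5881]
  [   0.5510     0.6750     0.4621     1.4231]
Δx = (I − A)⁻¹ Δd with Δd having +60 in the Pharmaceuticals component and 0 elsewhere.
So Δx_H = L_HP · (+60), where L_HP = adj(I−A)_HP / det(I−A) = 0.144250 / 0.2137.
Δx_H = 0.144250 × (+60) / 0.2137 = 8.655 / 0.2137 ≈ 40.50.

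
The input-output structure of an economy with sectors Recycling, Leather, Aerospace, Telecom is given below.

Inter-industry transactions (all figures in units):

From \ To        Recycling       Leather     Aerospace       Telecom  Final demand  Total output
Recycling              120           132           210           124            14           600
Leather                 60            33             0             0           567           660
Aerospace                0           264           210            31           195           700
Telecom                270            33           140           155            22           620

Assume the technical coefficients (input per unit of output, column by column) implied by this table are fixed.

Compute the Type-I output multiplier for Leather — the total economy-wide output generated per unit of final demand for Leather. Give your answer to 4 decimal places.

m_2 = 3.2245

Technical coefficients a_ij = z_ij / X_j:
  a_11 = 120/600 = 0.20, a_21 = 60/600 = 0.10, a_31 = 0/600 = 0.00, a_41 = 270/600 = 0.45
  a_12 = 132/660 = 0.20, a_22 = 33/660 = 0.05, a_32 = 264/660 = 0.40, a_42 = 33/660 = 0.05
  a_13 = 210/700 = 0.30, a_23 = 0/700 = 0.00, a_33 = 210/700 = 0.30, a_43 = 140/700 = 0.20
  a_14 = 124/620 = 0.20, a_24 = 0/620 = 0.00, a_34 = 31/620 = 0.05, a_44 = 155/620 = 0.25
I − A =
  [   0.80    -0.20    -0.30    -0.20]
  [  -0.10     0.95     0.00     0.00]
  [   0.00    -0.40     0.70    -0.05]
  [  -0.45    -0.05    -0.20     0.75]
Compute the cofactors C_ij = (−1)^(i+j)·(3×3 minor ij) of I−A; the adjugate is their transpose:
adj(I−A) = Cᵀ =
  [ 0.489250   0.216750   0.251750   0.147250]
  [ 0.051500   0.342250   0.026500   0.015500]
  [ 0.051625   0.210500   0.468500   0.045000]
  [ 0.310750   0.209000   0.277750   0.506000]
det(I−A) = Σ_j (I−A)_1j·C_1j = (0.80)(0.489250) + (-0.20)(0.051500) + (-0.30)(0.051625) + (-0.20)(0.310750) = 0.3034625
(I − A)⁻¹ = adj(I−A) / det(I−A) ≈
  [   1.61223     0.71426     0.82959     0.48523]
  [   0.16971     1.12782     0.08733     0.05108]
  [   0.17012     0.69366     1.54385     0.14829]
  [   1.02401     0.68872     0.91527     1.66742]
The output multiplier for sector j is the column-j sum of the Leontief inverse (I − A)⁻¹ = adj(I−A) / det(I−A).
Column 2 of adj(I−A): (0.216750, 0.342250, 0.210500, 0.209000); det(I−A) = 0.3034625.
m_2 = (0.216750 + 0.342250 + 0.210500 + 0.209000) / 0.3034625 = 0.9785 / 0.3034625 ≈ 3.2245.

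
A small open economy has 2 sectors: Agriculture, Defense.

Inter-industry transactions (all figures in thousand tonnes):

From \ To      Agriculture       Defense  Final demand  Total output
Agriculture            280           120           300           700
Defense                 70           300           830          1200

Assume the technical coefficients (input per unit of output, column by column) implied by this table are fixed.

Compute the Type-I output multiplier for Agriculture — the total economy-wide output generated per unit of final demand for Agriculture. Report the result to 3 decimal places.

m_A = 1.932

Technical coefficients a_ij = z_ij / X_j:
  a_AA = 280/700 = 0.40, a_DA = 70/700 = 0.10
  a_AD = 120/1200 = 0.10, a_DD = 300/1200 = 0.25
I − A =
  [   0.60    -0.10]
  [  -0.10     0.75]
det(I−A) = (0.60)(0.75) − (-0.10)(-0.10) = 0.4400
adj(I−A) = [[0.75, 0.10], [0.10, 0.60]]
(I − A)⁻¹ = adj(I−A) / det(I−A) ≈
  [   1.7045     0.2273]
  [   0.2273     1.3636]
The output multiplier for sector j is the column-j sum of the Leontief inverse (I − A)⁻¹ = adj(I−A) / det(I−A).
Column A of adj(I−A): (0.75, 0.10); det(I−A) = 0.4400.
m_A = (0.75 + 0.10) / 0.4400 = 0.85 / 0.4400 ≈ 1.932.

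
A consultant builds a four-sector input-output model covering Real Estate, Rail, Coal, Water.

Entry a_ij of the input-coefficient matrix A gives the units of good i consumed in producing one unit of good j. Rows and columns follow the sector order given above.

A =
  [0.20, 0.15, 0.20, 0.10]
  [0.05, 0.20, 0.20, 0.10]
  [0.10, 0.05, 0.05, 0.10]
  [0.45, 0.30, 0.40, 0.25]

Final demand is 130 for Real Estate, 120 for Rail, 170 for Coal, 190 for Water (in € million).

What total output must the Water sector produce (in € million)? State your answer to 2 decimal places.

I − A =
  [   0.80    -0.15    -0.20    -0.10]
  [  -0.05     0.80    -0.20    -0.10]
  [  -0.10    -0.05     0.95    -0.10]
  [  -0.45    -0.30    -0.40     0.75]
Compute the cofactors C_ij = (−1)^(i+j)·(3×3 minor ij) of I−A; the adjugate is their transpose:
adj(I−A) = Cᵀ =
  [ 0.494000   0.144875   0.180500   0.109250]
  [ 0.104375   0.467250   0.161500   0.097750]
  [ 0.098625   0.072750   0.406125   0.077000]
  [ 0.390750   0.312625   0.389500   0.573375]
det(I−A) = Σ_j (I−A)_1j·C_1j = (0.80)(0.494000) + (-0.15)(0.104375) + (-0.20)(0.098625) + (-0.10)(0.390750) = 0.32074375
(I − A)⁻¹ = adj(I−A) / det(I−A) ≈
  [   1.5402     0.4517     0.5628     0.3406]
  [   0.3254     1.4568     0.5035     0.3048]
  [   0.3075     0.2268     1.2662     0.2401]
  [   1.2183     0.9747     1.2144     1.7876]
x = (I − A)⁻¹ d = adj(I−A)·d / det(I−A), with det(I−A) = 0.32074375:
  x_1 = (0.494000·130 + 0.144875·120 + 0.180500·170 + 0.109250·190) / 0.32074375 = 133.0475 / 0.32074375 ≈ 414.81
  x_2 = (0.104375·130 + 0.467250·120 + 0.161500·170 + 0.097750·190) / 0.32074375 = 115.66625 / 0.32074375 ≈ 360.62
  x_3 = (0.098625·130 + 0.072750·120 + 0.406125·170 + 0.077000·190) / 0.32074375 = 105.2225 / 0.32074375 ≈ 328.06
  x_4 = (0.390750·130 + 0.312625·120 + 0.389500·170 + 0.573375·190) / 0.32074375 = 263.46875 / 0.32074375 ≈ 821.43

x_4 = 821.43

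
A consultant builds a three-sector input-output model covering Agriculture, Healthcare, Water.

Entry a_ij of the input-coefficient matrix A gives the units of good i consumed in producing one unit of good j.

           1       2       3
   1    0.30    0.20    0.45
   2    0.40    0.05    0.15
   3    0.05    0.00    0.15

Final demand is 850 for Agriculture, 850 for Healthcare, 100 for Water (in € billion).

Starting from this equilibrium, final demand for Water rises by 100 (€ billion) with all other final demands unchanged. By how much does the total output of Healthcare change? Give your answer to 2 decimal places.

Δx_2 = 60.08

I − A =
  [   0.70    -0.20    -0.45]
  [  -0.40     0.95    -0.15]
  [  -0.05     0.00     0.85]
Cofactors of I−A, C_ij = (−1)^(i+j)·(minor ij) (rows/columns in the sector order above):
  C_11 = (0.95)(0.85) − (-0.15)(0.00) = 0.8075
  C_12 = −[(-0.40)(0.85) − (-0.15)(-0.05)] = 0.3475
  C_13 = (-0.40)(0.00) − (0.95)(-0.05) = 0.0475
  C_21 = −[(-0.20)(0.85) − (-0.45)(0.00)] = 0.1700
  C_22 = (0.70)(0.85) − (-0.45)(-0.05) = 0.5725
  C_23 = −[(0.70)(0.00) − (-0.20)(-0.05)] = 0.0100
  C_31 = (-0.20)(-0.15) − (-0.45)(0.95) = 0.4575
  C_32 = −[(0.70)(-0.15) − (-0.45)(-0.40)] = 0.2850
  C_33 = (0.70)(0.95) − (-0.20)(-0.40) = 0.5850
det(I−A) = Σ_j (I−A)_1j·C_1j = (0.70)(0.8075) + (-0.20)(0.3475) + (-0.45)(0.0475) = 0.474375
adj(I−A) = Cᵀ =
  [ 0.8075   0.1700   0.4575]
  [ 0.3475   0.5725   0.2850]
  [ 0.0475   0.0100   0.5850]
(I − A)⁻¹ = adj(I−A) / det(I−A) ≈
  [   1.7022     0.3584     0.9644]
  [   0.7325     1.2069     0.6008]
  [   0.1001     0.0211     1.2332]
Δx = (I − A)⁻¹ Δd with Δd having +100 in the Water component and 0 elsewhere.
So Δx_2 = L_23 · (+100), where L_23 = adj(I−A)_23 / det(I−A) = 0.2850 / 0.474375.
Δx_2 = 0.2850 × (+100) / 0.474375 = 28.50 / 0.474375 ≈ 60.08.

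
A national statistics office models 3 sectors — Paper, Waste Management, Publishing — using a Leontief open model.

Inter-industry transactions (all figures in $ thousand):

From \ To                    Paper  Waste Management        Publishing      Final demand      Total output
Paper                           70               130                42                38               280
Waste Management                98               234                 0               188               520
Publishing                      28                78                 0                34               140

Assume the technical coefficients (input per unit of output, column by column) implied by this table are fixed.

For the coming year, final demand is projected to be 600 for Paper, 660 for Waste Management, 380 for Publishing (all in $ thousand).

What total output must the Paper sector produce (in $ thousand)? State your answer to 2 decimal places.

x_1 = 2006.49

Technical coefficients a_ij = z_ij / X_j:
  a_11 = 70/280 = 0.25, a_21 = 98/280 = 0.35, a_31 = 28/280 = 0.10
  a_12 = 130/520 = 0.25, a_22 = 234/520 = 0.45, a_32 = 78/520 = 0.15
  a_13 = 42/140 = 0.30, a_23 = 0/140 = 0.00, a_33 = 0/140 = 0.00
I − A =
  [   0.75    -0.25    -0.30]
  [  -0.35     0.55     0.00]
  [  -0.10    -0.15     1.00]
Cofactors of I−A, C_ij = (−1)^(i+j)·(minor ij) (rows/columns in the sector order above):
  C_11 = (0.55)(1.00) − (0.00)(-0.15) = 0.5500
  C_12 = −[(-0.35)(1.00) − (0.00)(-0.10)] = 0.3500
  C_13 = (-0.35)(-0.15) − (0.55)(-0.10) = 0.1075
  C_21 = −[(-0.25)(1.00) − (-0.30)(-0.15)] = 0.2950
  C_22 = (0.75)(1.00) − (-0.30)(-0.10) = 0.7200
  C_23 = −[(0.75)(-0.15) − (-0.25)(-0.10)] = 0.1375
  C_31 = (-0.25)(0.00) − (-0.30)(0.55) = 0.1650
  C_32 = −[(0.75)(0.00) − (-0.30)(-0.35)] = 0.1050
  C_33 = (0.75)(0.55) − (-0.25)(-0.35) = 0.3250
det(I−A) = Σ_j (I−A)_1j·C_1j = (0.75)(0.5500) + (-0.25)(0.3500) + (-0.30)(0.1075) = 0.29275
adj(I−A) = Cᵀ =
  [ 0.5500   0.2950   0.1650]
  [ 0.3500   0.7200   0.1050]
  [ 0.1075   0.1375   0.3250]
(I − A)⁻¹ = adj(I−A) / det(I−A) ≈
  [   1.8787     1.0077     0.5636]
  [   1.1956     2.4594     0.3587]
  [   0.3672     0.4697     1.1102]
x = (I − A)⁻¹ d = adj(I−A)·d / det(I−A), with det(I−A) = 0.29275:
  x_1 = (0.5500·600 + 0.2950·660 + 0.1650·380) / 0.29275 = 587.40 / 0.29275 ≈ 2006.49
  x_2 = (0.3500·600 + 0.7200·660 + 0.1050·380) / 0.29275 = 725.10 / 0.29275 ≈ 2476.86
  x_3 = (0.1075·600 + 0.1375·660 + 0.3250·380) / 0.29275 = 278.75 / 0.29275 ≈ 952.18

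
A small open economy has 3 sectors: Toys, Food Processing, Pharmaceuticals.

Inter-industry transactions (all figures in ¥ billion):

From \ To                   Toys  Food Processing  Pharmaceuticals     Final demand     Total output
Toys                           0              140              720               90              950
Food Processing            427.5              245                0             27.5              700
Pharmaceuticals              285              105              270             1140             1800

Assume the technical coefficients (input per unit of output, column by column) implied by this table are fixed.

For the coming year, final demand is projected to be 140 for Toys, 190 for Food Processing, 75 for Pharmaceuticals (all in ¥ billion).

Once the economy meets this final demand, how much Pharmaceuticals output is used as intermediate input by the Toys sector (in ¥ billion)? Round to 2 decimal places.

z_PT = 113.65

Technical coefficients a_ij = z_ij / X_j:
  a_TT = 0/950 = 0.00, a_FT = 427.5/950 = 0.45, a_PT = 285/950 = 0.30
  a_TF = 140/700 = 0.20, a_FF = 245/700 = 0.35, a_PF = 105/700 = 0.15
  a_TP = 720/1800 = 0.40, a_FP = 0/1800 = 0.00, a_PP = 270/1800 = 0.15
I − A =
  [   1.00    -0.20    -0.40]
  [  -0.45     0.65     0.00]
  [  -0.30    -0.15     0.85]
Cofactors of I−A, C_ij = (−1)^(i+j)·(minor ij) (rows/columns in the sector order above):
  C_11 = (0.65)(0.85) − (0.00)(-0.15) = 0.5525
  C_12 = −[(-0.45)(0.85) − (0.00)(-0.30)] = 0.3825
  C_13 = (-0.45)(-0.15) − (0.65)(-0.30) = 0.2625
  C_21 = −[(-0.20)(0.85) − (-0.40)(-0.15)] = 0.2300
  C_22 = (1.00)(0.85) − (-0.40)(-0.30) = 0.7300
  C_23 = −[(1.00)(-0.15) − (-0.20)(-0.30)] = 0.2100
  C_31 = (-0.20)(0.00) − (-0.40)(0.65) = 0.2600
  C_32 = −[(1.00)(0.00) − (-0.40)(-0.45)] = 0.1800
  C_33 = (1.00)(0.65) − (-0.20)(-0.45) = 0.5600
det(I−A) = Σ_j (I−A)_1j·C_1j = (1.00)(0.5525) + (-0.20)(0.3825) + (-0.40)(0.2625) = 0.3710
adj(I−A) = Cᵀ =
  [ 0.5525   0.2300   0.2600]
  [ 0.3825   0.7300   0.1800]
  [ 0.2625   0.2100   0.5600]
(I − A)⁻¹ = adj(I−A) / det(I−A) ≈
  [   1.4892     0.6199     0.7008]
  [   1.0310     1.9677     0.4852]
  [   0.7075     0.5660     1.5094]
First solve x = (I − A)⁻¹ d = adj(I−A)·d / det(I−A); in particular x_T = (0.5525·140 + 0.2300·190 + 0.2600·75) / 0.3710 = 140.55 / 0.3710 ≈ 378.8410.
Intermediate flow from P to T: z_PT = a_PT · x_T = 0.30 × 140.55 / 0.3710 = 42.165 / 0.3710 ≈ 113.65.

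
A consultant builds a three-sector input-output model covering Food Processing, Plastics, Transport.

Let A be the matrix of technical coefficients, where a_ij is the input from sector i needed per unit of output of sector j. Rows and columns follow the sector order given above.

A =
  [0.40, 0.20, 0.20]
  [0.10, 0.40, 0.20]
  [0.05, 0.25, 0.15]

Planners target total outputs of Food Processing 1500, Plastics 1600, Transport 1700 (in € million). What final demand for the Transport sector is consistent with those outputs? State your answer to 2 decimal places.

I − A =
  [   0.60    -0.20    -0.20]
  [  -0.10     0.60    -0.20]
  [  -0.05    -0.25     0.85]
d = (I − A) x:
  d_1 = (+0.60)·1500 + (-0.20)·1600 + (-0.20)·1700 = 240.00
  d_2 = (-0.10)·1500 + (+0.60)·1600 + (-0.20)·1700 = 470.00
  d_3 = (-0.05)·1500 + (-0.25)·1600 + (+0.85)·1700 = 970.00

d_3 = 970.00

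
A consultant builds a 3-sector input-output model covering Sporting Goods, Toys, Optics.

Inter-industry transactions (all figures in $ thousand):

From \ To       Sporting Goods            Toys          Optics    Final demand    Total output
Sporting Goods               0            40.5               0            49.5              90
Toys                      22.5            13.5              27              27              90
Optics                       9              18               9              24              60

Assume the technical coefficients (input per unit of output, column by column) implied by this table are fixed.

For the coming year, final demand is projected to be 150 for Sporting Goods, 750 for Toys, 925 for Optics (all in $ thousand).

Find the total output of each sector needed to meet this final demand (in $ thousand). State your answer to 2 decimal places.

x_1 = 1101.50, x_2 = 2114.44, x_3 = 1715.34

Technical coefficients a_ij = z_ij / X_j:
  a_11 = 0/90 = 0.00, a_21 = 22.5/90 = 0.25, a_31 = 9/90 = 0.10
  a_12 = 40.5/90 = 0.45, a_22 = 13.5/90 = 0.15, a_32 = 18/90 = 0.20
  a_13 = 0/60 = 0.00, a_23 = 27/60 = 0.45, a_33 = 9/60 = 0.15
I − A =
  [   1.00    -0.45     0.00]
  [  -0.25     0.85    -0.45]
  [  -0.10    -0.20     0.85]
Cofactors of I−A, C_ij = (−1)^(i+j)·(minor ij) (rows/columns in the sector order above):
  C_11 = (0.85)(0.85) − (-0.45)(-0.20) = 0.6325
  C_12 = −[(-0.25)(0.85) − (-0.45)(-0.10)] = 0.2575
  C_13 = (-0.25)(-0.20) − (0.85)(-0.10) = 0.1350
  C_21 = −[(-0.45)(0.85) − (0.00)(-0.20)] = 0.3825
  C_22 = (1.00)(0.85) − (0.00)(-0.10) = 0.8500
  C_23 = −[(1.00)(-0.20) − (-0.45)(-0.10)] = 0.2450
  C_31 = (-0.45)(-0.45) − (0.00)(0.85) = 0.2025
  C_32 = −[(1.00)(-0.45) − (0.00)(-0.25)] = 0.4500
  C_33 = (1.00)(0.85) − (-0.45)(-0.25) = 0.7375
det(I−A) = Σ_j (I−A)_1j·C_1j = (1.00)(0.6325) + (-0.45)(0.2575) + (0.00)(0.1350) = 0.516625
adj(I−A) = Cᵀ =
  [ 0.6325   0.3825   0.2025]
  [ 0.2575   0.8500   0.4500]
  [ 0.1350   0.2450   0.7375]
(I − A)⁻¹ = adj(I−A) / det(I−A) ≈
  [   1.2243     0.7404     0.3920]
  [   0.4984     1.6453     0.8710]
  [   0.2613     0.4742     1.4275]
x = (I − A)⁻¹ d = adj(I−A)·d / det(I−A), with det(I−A) = 0.516625:
  x_1 = (0.6325·150 + 0.3825·750 + 0.2025·925) / 0.516625 = 569.0625 / 0.516625 ≈ 1101.50
  x_2 = (0.2575·150 + 0.8500·750 + 0.4500·925) / 0.516625 = 1092.375 / 0.516625 ≈ 2114.44
  x_3 = (0.1350·150 + 0.2450·750 + 0.7375·925) / 0.516625 = 886.1875 / 0.516625 ≈ 1715.34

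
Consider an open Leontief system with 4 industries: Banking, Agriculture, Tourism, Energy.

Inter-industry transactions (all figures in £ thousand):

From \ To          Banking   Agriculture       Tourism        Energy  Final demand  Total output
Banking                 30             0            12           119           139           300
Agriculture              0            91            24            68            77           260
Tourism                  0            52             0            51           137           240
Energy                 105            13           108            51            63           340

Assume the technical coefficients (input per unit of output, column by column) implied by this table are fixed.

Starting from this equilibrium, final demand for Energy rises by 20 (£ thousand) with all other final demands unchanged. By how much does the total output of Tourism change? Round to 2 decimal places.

Technical coefficients a_ij = z_ij / X_j:
  a_BB = 30/300 = 0.10, a_AB = 0/300 = 0.00, a_TB = 0/300 = 0.00, a_EB = 105/300 = 0.35
  a_BA = 0/260 = 0.00, a_AA = 91/260 = 0.35, a_TA = 52/260 = 0.20, a_EA = 13/260 = 0.05
  a_BT = 12/240 = 0.05, a_AT = 24/240 = 0.10, a_TT = 0/240 = 0.00, a_ET = 108/240 = 0.45
  a_BE = 119/340 = 0.35, a_AE = 68/340 = 0.20, a_TE = 51/340 = 0.15, a_EE = 51/340 = 0.15
I − A =
  [   0.90     0.00    -0.05    -0.35]
  [   0.00     0.65    -0.10    -0.20]
  [   0.00    -0.20     1.00    -0.15]
  [  -0.35    -0.05    -0.45     0.85]
Compute the cofactors C_ij = (−1)^(i+j)·(3×3 minor ij) of I−A; the adjugate is their transpose:
adj(I−A) = Cᵀ =
  [ 0.462875   0.057875   0.131250   0.227375]
  [ 0.075250   0.579125   0.148750   0.193500]
  [ 0.048125   0.135250   0.408625   0.123750]
  [ 0.220500   0.129500   0.279125   0.567000]
det(I−A) = Σ_j (I−A)_1j·C_1j = (0.90)(0.462875) + (0.00)(0.075250) + (-0.05)(0.048125) + (-0.35)(0.220500) = 0.33700625
(I − A)⁻¹ = adj(I−A) / det(I−A) ≈
  [   1.3735     0.1717     0.3895     0.6747]
  [   0.2233     1.7184     0.4414     0.5742]
  [   0.1428     0.4013     1.2125     0.3672]
  [   0.6543     0.3843     0.8282     1.6825]
Δx = (I − A)⁻¹ Δd with Δd having +20 in the Energy component and 0 elsewhere.
So Δx_T = L_TE · (+20), where L_TE = adj(I−A)_TE / det(I−A) = 0.123750 / 0.33700625.
Δx_T = 0.123750 × (+20) / 0.33700625 = 2.475 / 0.33700625 ≈ 7.34.

Δx_T = 7.34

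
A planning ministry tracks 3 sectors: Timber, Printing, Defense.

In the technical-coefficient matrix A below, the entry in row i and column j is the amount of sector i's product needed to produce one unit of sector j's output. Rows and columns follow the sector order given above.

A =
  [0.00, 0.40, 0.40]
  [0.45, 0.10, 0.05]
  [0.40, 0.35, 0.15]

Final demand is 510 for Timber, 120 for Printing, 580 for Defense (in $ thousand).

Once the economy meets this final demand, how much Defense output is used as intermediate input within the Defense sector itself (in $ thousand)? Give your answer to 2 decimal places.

I − A =
  [   1.00    -0.40    -0.40]
  [  -0.45     0.90    -0.05]
  [  -0.40    -0.35     0.85]
Cofactors of I−A, C_ij = (−1)^(i+j)·(minor ij) (rows/columns in the sector order above):
  C_11 = (0.90)(0.85) − (-0.05)(-0.35) = 0.7475
  C_12 = −[(-0.45)(0.85) − (-0.05)(-0.40)] = 0.4025
  C_13 = (-0.45)(-0.35) − (0.90)(-0.40) = 0.5175
  C_21 = −[(-0.40)(0.85) − (-0.40)(-0.35)] = 0.4800
  C_22 = (1.00)(0.85) − (-0.40)(-0.40) = 0.6900
  C_23 = −[(1.00)(-0.35) − (-0.40)(-0.40)] = 0.5100
  C_31 = (-0.40)(-0.05) − (-0.40)(0.90) = 0.3800
  C_32 = −[(1.00)(-0.05) − (-0.40)(-0.45)] = 0.2300
  C_33 = (1.00)(0.90) − (-0.40)(-0.45) = 0.7200
det(I−A) = Σ_j (I−A)_1j·C_1j = (1.00)(0.7475) + (-0.40)(0.4025) + (-0.40)(0.5175) = 0.3795
adj(I−A) = Cᵀ =
  [ 0.7475   0.4800   0.3800]
  [ 0.4025   0.6900   0.2300]
  [ 0.5175   0.5100   0.7200]
(I − A)⁻¹ = adj(I−A) / det(I−A) ≈
  [   1.9697     1.2648     1.0013]
  [   1.0606     1.8182     0.6061]
  [   1.3636     1.3439     1.8972]
First solve x = (I − A)⁻¹ d = adj(I−A)·d / det(I−A); in particular x_3 = (0.5175·510 + 0.5100·120 + 0.7200·580) / 0.3795 = 742.725 / 0.3795 ≈ 1957.1146.
Intermediate flow from 3 to 3: z_33 = a_33 · x_3 = 0.15 × 742.725 / 0.3795 = 111.40875 / 0.3795 ≈ 293.57.

z_33 = 293.57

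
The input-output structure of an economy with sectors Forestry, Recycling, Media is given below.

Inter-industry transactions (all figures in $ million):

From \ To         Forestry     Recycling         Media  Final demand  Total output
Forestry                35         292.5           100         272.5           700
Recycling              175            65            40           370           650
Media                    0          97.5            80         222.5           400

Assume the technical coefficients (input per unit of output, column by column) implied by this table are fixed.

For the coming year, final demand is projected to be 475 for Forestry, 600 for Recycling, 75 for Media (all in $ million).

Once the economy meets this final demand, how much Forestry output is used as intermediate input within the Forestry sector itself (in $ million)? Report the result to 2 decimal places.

Technical coefficients a_ij = z_ij / X_j:
  a_FF = 35/700 = 0.05, a_RF = 175/700 = 0.25, a_MF = 0/700 = 0.00
  a_FR = 292.5/650 = 0.45, a_RR = 65/650 = 0.10, a_MR = 97.5/650 = 0.15
  a_FM = 100/400 = 0.25, a_RM = 40/400 = 0.10, a_MM = 80/400 = 0.20
I − A =
  [   0.95    -0.45    -0.25]
  [  -0.25     0.90    -0.10]
  [   0.00    -0.15     0.80]
Cofactors of I−A, C_ij = (−1)^(i+j)·(minor ij) (rows/columns in the sector order above):
  C_11 = (0.90)(0.80) − (-0.10)(-0.15) = 0.7050
  C_12 = −[(-0.25)(0.80) − (-0.10)(0.00)] = 0.2000
  C_13 = (-0.25)(-0.15) − (0.90)(0.00) = 0.0375
  C_21 = −[(-0.45)(0.80) − (-0.25)(-0.15)] = 0.3975
  C_22 = (0.95)(0.80) − (-0.25)(0.00) = 0.7600
  C_23 = −[(0.95)(-0.15) − (-0.45)(0.00)] = 0.1425
  C_31 = (-0.45)(-0.10) − (-0.25)(0.90) = 0.2700
  C_32 = −[(0.95)(-0.10) − (-0.25)(-0.25)] = 0.1575
  C_33 = (0.95)(0.90) − (-0.45)(-0.25) = 0.7425
det(I−A) = Σ_j (I−A)_1j·C_1j = (0.95)(0.7050) + (-0.45)(0.2000) + (-0.25)(0.0375) = 0.570375
adj(I−A) = Cᵀ =
  [ 0.7050   0.3975   0.2700]
  [ 0.2000   0.7600   0.1575]
  [ 0.0375   0.1425   0.7425]
(I − A)⁻¹ = adj(I−A) / det(I−A) ≈
  [   1.2360     0.6969     0.4734]
  [   0.3506     1.3325     0.2761]
  [   0.0657     0.2498     1.3018]
First solve x = (I − A)⁻¹ d = adj(I−A)·d / det(I−A); in particular x_F = (0.7050·475 + 0.3975·600 + 0.2700·75) / 0.570375 = 593.625 / 0.570375 ≈ 1040.7627.
Intermediate flow from F to F: z_FF = a_FF · x_F = 0.05 × 593.625 / 0.570375 = 29.68125 / 0.570375 ≈ 52.04.

z_FF = 52.04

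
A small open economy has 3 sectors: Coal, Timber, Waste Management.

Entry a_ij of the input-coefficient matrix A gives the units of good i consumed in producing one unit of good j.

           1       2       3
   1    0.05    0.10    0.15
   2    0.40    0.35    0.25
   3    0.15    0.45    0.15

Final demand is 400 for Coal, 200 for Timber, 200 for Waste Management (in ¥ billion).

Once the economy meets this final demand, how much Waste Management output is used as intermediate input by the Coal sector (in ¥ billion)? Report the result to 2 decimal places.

z_31 = 102.33

I − A =
  [   0.95    -0.10    -0.15]
  [  -0.40     0.65    -0.25]
  [  -0.15    -0.45     0.85]
Cofactors of I−A, C_ij = (−1)^(i+j)·(minor ij) (rows/columns in the sector order above):
  C_11 = (0.65)(0.85) − (-0.25)(-0.45) = 0.4400
  C_12 = −[(-0.40)(0.85) − (-0.25)(-0.15)] = 0.3775
  C_13 = (-0.40)(-0.45) − (0.65)(-0.15) = 0.2775
  C_21 = −[(-0.10)(0.85) − (-0.15)(-0.45)] = 0.1525
  C_22 = (0.95)(0.85) − (-0.15)(-0.15) = 0.7850
  C_23 = −[(0.95)(-0.45) − (-0.10)(-0.15)] = 0.4425
  C_31 = (-0.10)(-0.25) − (-0.15)(0.65) = 0.1225
  C_32 = −[(0.95)(-0.25) − (-0.15)(-0.40)] = 0.2975
  C_33 = (0.95)(0.65) − (-0.10)(-0.40) = 0.5775
det(I−A) = Σ_j (I−A)_1j·C_1j = (0.95)(0.4400) + (-0.10)(0.3775) + (-0.15)(0.2775) = 0.338625
adj(I−A) = Cᵀ =
  [ 0.4400   0.1525   0.1225]
  [ 0.3775   0.7850   0.2975]
  [ 0.2775   0.4425   0.5775]
(I − A)⁻¹ = adj(I−A) / det(I−A) ≈
  [   1.2994     0.4504     0.3618]
  [   1.1148     2.3182     0.8786]
  [   0.8195     1.3068     1.7054]
First solve x = (I − A)⁻¹ d = adj(I−A)·d / det(I−A); in particular x_1 = (0.4400·400 + 0.1525·200 + 0.1225·200) / 0.338625 = 231.00 / 0.338625 ≈ 682.1705.
Intermediate flow from 3 to 1: z_31 = a_31 · x_1 = 0.15 × 231.00 / 0.338625 = 34.65 / 0.338625 ≈ 102.33.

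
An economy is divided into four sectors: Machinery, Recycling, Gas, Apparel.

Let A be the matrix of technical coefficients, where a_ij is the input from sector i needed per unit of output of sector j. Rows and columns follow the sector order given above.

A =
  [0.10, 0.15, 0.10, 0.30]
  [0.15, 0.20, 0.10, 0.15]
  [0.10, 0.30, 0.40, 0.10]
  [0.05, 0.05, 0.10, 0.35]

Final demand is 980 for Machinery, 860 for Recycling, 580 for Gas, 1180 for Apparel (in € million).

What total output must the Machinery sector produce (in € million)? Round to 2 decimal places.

I − A =
  [   0.90    -0.15    -0.10    -0.30]
  [  -0.15     0.80    -0.10    -0.15]
  [  -0.10    -0.30     0.60    -0.10]
  [  -0.05    -0.05    -0.10     0.65]
Compute the cofactors C_ij = (−1)^(i+j)·(3×3 minor ij) of I−A; the adjugate is their transpose:
adj(I−A) = Cᵀ =
  [ 0.27500   0.09500   0.08875   0.16250]
  [ 0.07000   0.32300   0.08550   0.12000]
  [ 0.08750   0.18750   0.43125   0.15000]
  [ 0.04000   0.06100   0.07975   0.37750]
det(I−A) = Σ_j (I−A)_1j·C_1j = (0.90)(0.27500) + (-0.15)(0.07000) + (-0.10)(0.08750) + (-0.30)(0.04000) = 0.21625
(I − A)⁻¹ = adj(I−A) / det(I−A) ≈
  [   1.2717     0.4393     0.4104     0.7514]
  [   0.3237     1.4936     0.3954     0.5549]
  [   0.4046     0.8671     1.9942     0.6936]
  [   0.1850     0.2821     0.3688     1.7457]
x = (I − A)⁻¹ d = adj(I−A)·d / det(I−A), with det(I−A) = 0.21625:
  x_1 = (0.27500·980 + 0.09500·860 + 0.08875·580 + 0.16250·1180) / 0.21625 = 594.425 / 0.21625 ≈ 2748.79
  x_2 = (0.07000·980 + 0.32300·860 + 0.08550·580 + 0.12000·1180) / 0.21625 = 537.57 / 0.21625 ≈ 2485.87
  x_3 = (0.08750·980 + 0.18750·860 + 0.43125·580 + 0.15000·1180) / 0.21625 = 674.125 / 0.21625 ≈ 3117.34
  x_4 = (0.04000·980 + 0.06100·860 + 0.07975·580 + 0.37750·1180) / 0.21625 = 583.365 / 0.21625 ≈ 2697.64

x_1 = 2748.79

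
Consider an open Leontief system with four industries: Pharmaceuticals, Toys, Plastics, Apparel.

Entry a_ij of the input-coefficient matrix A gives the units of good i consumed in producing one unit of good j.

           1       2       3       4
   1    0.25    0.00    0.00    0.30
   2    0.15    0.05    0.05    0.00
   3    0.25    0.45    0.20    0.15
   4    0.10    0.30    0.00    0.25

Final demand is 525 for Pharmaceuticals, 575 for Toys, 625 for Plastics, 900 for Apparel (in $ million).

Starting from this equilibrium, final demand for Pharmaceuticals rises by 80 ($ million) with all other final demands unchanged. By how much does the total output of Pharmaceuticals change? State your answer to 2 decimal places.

Δx_1 = 116.25

I − A =
  [   0.75     0.00     0.00    -0.30]
  [  -0.15     0.95    -0.05     0.00]
  [  -0.25    -0.45     0.80    -0.15]
  [  -0.10    -0.30     0.00     0.75]
Compute the cofactors C_ij = (−1)^(i+j)·(3×3 minor ij) of I−A; the adjugate is their transpose:
adj(I−A) = Cᵀ =
  [ 0.550875   0.072000   0.004500   0.221250]
  [ 0.100125   0.426000   0.026625   0.045375]
  [ 0.249750   0.295875   0.492375   0.198375]
  [ 0.113500   0.180000   0.011250   0.553125]
det(I−A) = Σ_j (I−A)_1j·C_1j = (0.75)(0.550875) + (0.00)(0.100125) + (0.00)(0.249750) + (-0.30)(0.113500) = 0.37910625
(I − A)⁻¹ = adj(I−A) / det(I−A) ≈
  [   1.4531     0.1899     0.0119     0.5836]
  [   0.2641     1.1237     0.0702     0.1197]
  [   0.6588     0.7805     1.2988     0.5233]
  [   0.2994     0.4748     0.0297     1.4590]
Δx = (I − A)⁻¹ Δd with Δd having +80 in the Pharmaceuticals component and 0 elsewhere.
So Δx_1 = L_11 · (+80), where L_11 = adj(I−A)_11 / det(I−A) = 0.550875 / 0.37910625.
Δx_1 = 0.550875 × (+80) / 0.37910625 = 44.07 / 0.37910625 ≈ 116.25.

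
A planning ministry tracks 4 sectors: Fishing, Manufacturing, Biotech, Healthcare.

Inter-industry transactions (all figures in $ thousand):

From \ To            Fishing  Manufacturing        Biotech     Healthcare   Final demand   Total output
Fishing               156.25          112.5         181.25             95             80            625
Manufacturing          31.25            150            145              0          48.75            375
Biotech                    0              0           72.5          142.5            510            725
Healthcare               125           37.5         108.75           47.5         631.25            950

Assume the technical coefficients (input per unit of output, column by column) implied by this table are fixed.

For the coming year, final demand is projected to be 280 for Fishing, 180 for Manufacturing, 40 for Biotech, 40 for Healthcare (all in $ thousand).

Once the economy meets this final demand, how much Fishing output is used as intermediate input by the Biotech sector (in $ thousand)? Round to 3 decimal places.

z_FB = 20.119

Technical coefficients a_ij = z_ij / X_j:
  a_FF = 156.25/625 = 0.25, a_MF = 31.25/625 = 0.05, a_BF = 0/625 = 0.00, a_HF = 125/625 = 0.20
  a_FM = 112.5/375 = 0.30, a_MM = 150/375 = 0.40, a_BM = 0/375 = 0.00, a_HM = 37.5/375 = 0.10
  a_FB = 181.25/725 = 0.25, a_MB = 145/725 = 0.20, a_BB = 72.5/725 = 0.10, a_HB = 108.75/725 = 0.15
  a_FH = 95/950 = 0.10, a_MH = 0/950 = 0.00, a_BH = 142.5/950 = 0.15, a_HH = 47.5/950 = 0.05
I − A =
  [   0.75    -0.30    -0.25    -0.10]
  [  -0.05     0.60    -0.20     0.00]
  [   0.00     0.00     0.90    -0.15]
  [  -0.20    -0.10    -0.15     0.95]
Compute the cofactors C_ij = (−1)^(i+j)·(3×3 minor ij) of I−A; the adjugate is their transpose:
adj(I−A) = Cᵀ =
  [ 0.496500   0.262500   0.210500   0.085500]
  [ 0.047625   0.598875   0.151125   0.028875]
  [ 0.018750   0.020250   0.400750   0.065250]
  [ 0.112500   0.121500   0.123500   0.391500]
det(I−A) = Σ_j (I−A)_1j·C_1j = (0.75)(0.496500) + (-0.30)(0.047625) + (-0.25)(0.018750) + (-0.10)(0.112500) = 0.34215
(I − A)⁻¹ = adj(I−A) / det(I−A) ≈
  [   1.4511     0.7672     0.6152     0.2499]
  [   0.1392     1.7503     0.4417     0.0844]
  [   0.0548     0.0592     1.1713     0.1907]
  [   0.3288     0.3551     0.3610     1.1442]
First solve x = (I − A)⁻¹ d = adj(I−A)·d / det(I−A); in particular x_B = (0.018750·280 + 0.020250·180 + 0.400750·40 + 0.065250·40) / 0.34215 = 27.535 / 0.34215 ≈ 80.47640.
Intermediate flow from F to B: z_FB = a_FB · x_B = 0.25 × 27.535 / 0.34215 = 6.88375 / 0.34215 ≈ 20.119.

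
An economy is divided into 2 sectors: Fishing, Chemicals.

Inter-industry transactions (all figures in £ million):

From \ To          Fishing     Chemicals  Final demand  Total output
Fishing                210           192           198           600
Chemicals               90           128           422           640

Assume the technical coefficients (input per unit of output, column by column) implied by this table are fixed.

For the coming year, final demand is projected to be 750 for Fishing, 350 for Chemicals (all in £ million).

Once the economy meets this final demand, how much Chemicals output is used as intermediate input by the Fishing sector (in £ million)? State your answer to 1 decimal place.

z_CF = 222.6

Technical coefficients a_ij = z_ij / X_j:
  a_FF = 210/600 = 0.35, a_CF = 90/600 = 0.15
  a_FC = 192/640 = 0.30, a_CC = 128/640 = 0.20
I − A =
  [   0.65    -0.30]
  [  -0.15     0.80]
det(I−A) = (0.65)(0.80) − (-0.30)(-0.15) = 0.4750
adj(I−A) = [[0.80, 0.30], [0.15, 0.65]]
(I − A)⁻¹ = adj(I−A) / det(I−A) ≈
  [   1.6842     0.6316]
  [   0.3158     1.3684]
First solve x = (I − A)⁻¹ d = adj(I−A)·d / det(I−A); in particular x_F = (0.80·750 + 0.30·350) / 0.4750 = 705.00 / 0.4750 ≈ 1484.211.
Intermediate flow from C to F: z_CF = a_CF · x_F = 0.15 × 705.00 / 0.4750 = 105.75 / 0.4750 ≈ 222.6.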